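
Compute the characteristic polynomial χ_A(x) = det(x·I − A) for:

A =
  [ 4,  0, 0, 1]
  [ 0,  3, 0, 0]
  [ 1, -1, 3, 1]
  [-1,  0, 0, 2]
x^4 - 12*x^3 + 54*x^2 - 108*x + 81

Expanding det(x·I − A) (e.g. by cofactor expansion or by noting that A is similar to its Jordan form J, which has the same characteristic polynomial as A) gives
  χ_A(x) = x^4 - 12*x^3 + 54*x^2 - 108*x + 81
which factors as (x - 3)^4. The eigenvalues (with algebraic multiplicities) are λ = 3 with multiplicity 4.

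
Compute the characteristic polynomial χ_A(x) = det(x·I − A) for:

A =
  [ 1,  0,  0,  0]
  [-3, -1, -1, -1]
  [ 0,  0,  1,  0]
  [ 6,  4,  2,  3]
x^4 - 4*x^3 + 6*x^2 - 4*x + 1

Expanding det(x·I − A) (e.g. by cofactor expansion or by noting that A is similar to its Jordan form J, which has the same characteristic polynomial as A) gives
  χ_A(x) = x^4 - 4*x^3 + 6*x^2 - 4*x + 1
which factors as (x - 1)^4. The eigenvalues (with algebraic multiplicities) are λ = 1 with multiplicity 4.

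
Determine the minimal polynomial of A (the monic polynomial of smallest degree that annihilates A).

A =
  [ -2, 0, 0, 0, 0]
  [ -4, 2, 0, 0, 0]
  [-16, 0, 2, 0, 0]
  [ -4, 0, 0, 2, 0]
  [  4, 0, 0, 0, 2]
x^2 - 4

The characteristic polynomial is χ_A(x) = (x - 2)^4*(x + 2), so the eigenvalues are known. The minimal polynomial is
  m_A(x) = Π_λ (x − λ)^{k_λ}
where k_λ is the size of the *largest* Jordan block for λ (equivalently, the smallest k with (A − λI)^k v = 0 for every generalised eigenvector v of λ).

  λ = -2: largest Jordan block has size 1, contributing (x + 2)
  λ = 2: largest Jordan block has size 1, contributing (x − 2)

So m_A(x) = (x - 2)*(x + 2) = x^2 - 4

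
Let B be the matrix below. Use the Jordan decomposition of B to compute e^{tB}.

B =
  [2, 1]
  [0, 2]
e^{tB} =
  [exp(2*t), t*exp(2*t)]
  [0, exp(2*t)]

Strategy: write B = P · J · P⁻¹ where J is a Jordan canonical form, so e^{tB} = P · e^{tJ} · P⁻¹, and e^{tJ} can be computed block-by-block.

B has Jordan form
J =
  [2, 1]
  [0, 2]
(up to reordering of blocks).

Per-block formulas:
  For a 2×2 Jordan block J_2(2): exp(t · J_2(2)) = e^(2t)·(I + t·N), where N is the 2×2 nilpotent shift.

After assembling e^{tJ} and conjugating by P, we get:

e^{tB} =
  [exp(2*t), t*exp(2*t)]
  [0, exp(2*t)]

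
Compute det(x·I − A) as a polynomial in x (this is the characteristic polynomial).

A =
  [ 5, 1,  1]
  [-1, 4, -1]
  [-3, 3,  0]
x^3 - 9*x^2 + 27*x - 27

Expanding det(x·I − A) (e.g. by cofactor expansion or by noting that A is similar to its Jordan form J, which has the same characteristic polynomial as A) gives
  χ_A(x) = x^3 - 9*x^2 + 27*x - 27
which factors as (x - 3)^3. The eigenvalues (with algebraic multiplicities) are λ = 3 with multiplicity 3.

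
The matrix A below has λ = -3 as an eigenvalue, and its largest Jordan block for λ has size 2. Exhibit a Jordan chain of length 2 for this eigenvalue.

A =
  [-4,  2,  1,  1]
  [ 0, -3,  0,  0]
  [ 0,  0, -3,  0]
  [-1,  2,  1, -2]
A Jordan chain for λ = -3 of length 2:
v_1 = (-1, 0, 0, -1)ᵀ
v_2 = (1, 0, 0, 0)ᵀ

Let N = A − (-3)·I. We want v_2 with N^2 v_2 = 0 but N^1 v_2 ≠ 0; then v_{j-1} := N · v_j for j = 2, …, 2.

Pick v_2 = (1, 0, 0, 0)ᵀ.
Then v_1 = N · v_2 = (-1, 0, 0, -1)ᵀ.

Sanity check: (A − (-3)·I) v_1 = (0, 0, 0, 0)ᵀ = 0. ✓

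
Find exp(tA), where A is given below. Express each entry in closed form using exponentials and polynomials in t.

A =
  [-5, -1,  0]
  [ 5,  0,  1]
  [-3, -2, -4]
e^{tA} =
  [-t^2*exp(-3*t)/2 - 2*t*exp(-3*t) + exp(-3*t), -t^2*exp(-3*t)/2 - t*exp(-3*t), -t^2*exp(-3*t)/2]
  [t^2*exp(-3*t) + 5*t*exp(-3*t), t^2*exp(-3*t) + 3*t*exp(-3*t) + exp(-3*t), t^2*exp(-3*t) + t*exp(-3*t)]
  [-t^2*exp(-3*t)/2 - 3*t*exp(-3*t), -t^2*exp(-3*t)/2 - 2*t*exp(-3*t), -t^2*exp(-3*t)/2 - t*exp(-3*t) + exp(-3*t)]

Strategy: write A = P · J · P⁻¹ where J is a Jordan canonical form, so e^{tA} = P · e^{tJ} · P⁻¹, and e^{tJ} can be computed block-by-block.

A has Jordan form
J =
  [-3,  1,  0]
  [ 0, -3,  1]
  [ 0,  0, -3]
(up to reordering of blocks).

Per-block formulas:
  For a 3×3 Jordan block J_3(-3): exp(t · J_3(-3)) = e^(-3t)·(I + t·N + (t^2/2)·N^2), where N is the 3×3 nilpotent shift.

After assembling e^{tJ} and conjugating by P, we get:

e^{tA} =
  [-t^2*exp(-3*t)/2 - 2*t*exp(-3*t) + exp(-3*t), -t^2*exp(-3*t)/2 - t*exp(-3*t), -t^2*exp(-3*t)/2]
  [t^2*exp(-3*t) + 5*t*exp(-3*t), t^2*exp(-3*t) + 3*t*exp(-3*t) + exp(-3*t), t^2*exp(-3*t) + t*exp(-3*t)]
  [-t^2*exp(-3*t)/2 - 3*t*exp(-3*t), -t^2*exp(-3*t)/2 - 2*t*exp(-3*t), -t^2*exp(-3*t)/2 - t*exp(-3*t) + exp(-3*t)]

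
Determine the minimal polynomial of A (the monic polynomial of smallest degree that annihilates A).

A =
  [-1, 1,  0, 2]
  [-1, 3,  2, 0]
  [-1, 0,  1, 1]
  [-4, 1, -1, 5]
x^2 - 4*x + 4

The characteristic polynomial is χ_A(x) = (x - 2)^4, so the eigenvalues are known. The minimal polynomial is
  m_A(x) = Π_λ (x − λ)^{k_λ}
where k_λ is the size of the *largest* Jordan block for λ (equivalently, the smallest k with (A − λI)^k v = 0 for every generalised eigenvector v of λ).

  λ = 2: largest Jordan block has size 2, contributing (x − 2)^2

So m_A(x) = (x - 2)^2 = x^2 - 4*x + 4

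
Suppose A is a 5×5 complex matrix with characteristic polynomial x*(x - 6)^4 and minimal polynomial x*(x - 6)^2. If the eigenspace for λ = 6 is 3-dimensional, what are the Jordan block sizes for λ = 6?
Block sizes for λ = 6: [2, 1, 1]

Step 1 — from the characteristic polynomial, algebraic multiplicity of λ = 6 is 4. From dim ker(A − (6)·I) = 3, there are exactly 3 Jordan blocks for λ = 6.
Step 2 — from the minimal polynomial, the factor (x − 6)^2 tells us the largest block for λ = 6 has size 2.
Step 3 — with total size 4, 3 blocks, and largest block 2, the block sizes (in nonincreasing order) are [2, 1, 1].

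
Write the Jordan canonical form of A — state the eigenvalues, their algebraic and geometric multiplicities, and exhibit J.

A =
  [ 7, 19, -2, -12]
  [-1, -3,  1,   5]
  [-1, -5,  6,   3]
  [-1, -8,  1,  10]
J_3(5) ⊕ J_1(5)

The characteristic polynomial is
  det(x·I − A) = x^4 - 20*x^3 + 150*x^2 - 500*x + 625 = (x - 5)^4

Eigenvalues and multiplicities (the geometric multiplicity of λ is n − rank(A − λI), which equals the number of Jordan blocks for λ):
  λ = 5: algebraic multiplicity = 4, geometric multiplicity = 2

Determining the block sizes for each eigenvalue:
  λ = 5: with am = 4 and gm = 2, the partition is not yet determined (e.g. several partitions of 4 into 2 parts exist). Let N = A − (5)·I. Computing rank(N^1) = 2, rank(N^2) = 1, rank(N^3) = 0; the number of blocks of size ≥ j is rank(N^{j−1}) − rank(N^j), giving [2, 1, 1]. So we have 1 block(s) of size 3, 1 block(s) of size 1 → block sizes [3, 1]

Assembling the blocks gives a Jordan form
J =
  [5, 1, 0, 0]
  [0, 5, 1, 0]
  [0, 0, 5, 0]
  [0, 0, 0, 5]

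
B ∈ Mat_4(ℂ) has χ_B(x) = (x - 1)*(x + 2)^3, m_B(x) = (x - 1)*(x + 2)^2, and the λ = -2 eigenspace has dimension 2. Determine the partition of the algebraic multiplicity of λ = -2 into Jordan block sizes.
Block sizes for λ = -2: [2, 1]

Step 1 — from the characteristic polynomial, algebraic multiplicity of λ = -2 is 3. From dim ker(B − (-2)·I) = 2, there are exactly 2 Jordan blocks for λ = -2.
Step 2 — from the minimal polynomial, the factor (x + 2)^2 tells us the largest block for λ = -2 has size 2.
Step 3 — with total size 3, 2 blocks, and largest block 2, the block sizes (in nonincreasing order) are [2, 1].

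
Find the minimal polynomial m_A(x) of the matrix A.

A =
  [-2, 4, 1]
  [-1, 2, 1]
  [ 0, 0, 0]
x^3

The characteristic polynomial is χ_A(x) = x^3, so the eigenvalues are known. The minimal polynomial is
  m_A(x) = Π_λ (x − λ)^{k_λ}
where k_λ is the size of the *largest* Jordan block for λ (equivalently, the smallest k with (A − λI)^k v = 0 for every generalised eigenvector v of λ).

  λ = 0: largest Jordan block has size 3, contributing (x − 0)^3

So m_A(x) = x^3 = x^3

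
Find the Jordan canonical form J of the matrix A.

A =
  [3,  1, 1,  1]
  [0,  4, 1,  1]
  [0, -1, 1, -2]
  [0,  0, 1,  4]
J_3(3) ⊕ J_1(3)

The characteristic polynomial is
  det(x·I − A) = x^4 - 12*x^3 + 54*x^2 - 108*x + 81 = (x - 3)^4

Eigenvalues and multiplicities (the geometric multiplicity of λ is n − rank(A − λI), which equals the number of Jordan blocks for λ):
  λ = 3: algebraic multiplicity = 4, geometric multiplicity = 2

Determining the block sizes for each eigenvalue:
  λ = 3: with am = 4 and gm = 2, the partition is not yet determined (e.g. several partitions of 4 into 2 parts exist). Let N = A − (3)·I. Computing rank(N^1) = 2, rank(N^2) = 1, rank(N^3) = 0; the number of blocks of size ≥ j is rank(N^{j−1}) − rank(N^j), giving [2, 1, 1]. So we have 1 block(s) of size 3, 1 block(s) of size 1 → block sizes [3, 1]

Assembling the blocks gives a Jordan form
J =
  [3, 1, 0, 0]
  [0, 3, 1, 0]
  [0, 0, 3, 0]
  [0, 0, 0, 3]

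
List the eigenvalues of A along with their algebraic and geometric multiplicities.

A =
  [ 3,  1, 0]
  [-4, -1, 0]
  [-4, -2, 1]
λ = 1: alg = 3, geom = 2

Step 1 — factor the characteristic polynomial to read off the algebraic multiplicities:
  χ_A(x) = (x - 1)^3

Step 2 — compute geometric multiplicities via the rank-nullity identity g(λ) = n − rank(A − λI):
  rank(A − (1)·I) = 1, so dim ker(A − (1)·I) = n − 1 = 2

Summary:
  λ = 1: algebraic multiplicity = 3, geometric multiplicity = 2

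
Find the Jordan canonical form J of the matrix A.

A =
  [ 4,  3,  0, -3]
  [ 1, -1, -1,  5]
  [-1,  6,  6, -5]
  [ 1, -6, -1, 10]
J_1(4) ⊕ J_2(5) ⊕ J_1(5)

The characteristic polynomial is
  det(x·I − A) = x^4 - 19*x^3 + 135*x^2 - 425*x + 500 = (x - 5)^3*(x - 4)

Eigenvalues and multiplicities (the geometric multiplicity of λ is n − rank(A − λI), which equals the number of Jordan blocks for λ):
  λ = 4: algebraic multiplicity = 1, geometric multiplicity = 1
  λ = 5: algebraic multiplicity = 3, geometric multiplicity = 2

Determining the block sizes for each eigenvalue:
  λ = 4: one block (gm = 1), so the single block has size am = 1 → block sizes [1]
  λ = 5: 2 blocks summing to 3 forces exactly one block of size 2 and the rest size 1 → block sizes [2, 1]

Assembling the blocks gives a Jordan form
J =
  [4, 0, 0, 0]
  [0, 5, 1, 0]
  [0, 0, 5, 0]
  [0, 0, 0, 5]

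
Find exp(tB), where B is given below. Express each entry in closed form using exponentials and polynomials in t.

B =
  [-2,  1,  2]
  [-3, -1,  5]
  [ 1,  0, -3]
e^{tB} =
  [-t^2*exp(-2*t)/2 + exp(-2*t), t^2*exp(-2*t)/2 + t*exp(-2*t), 3*t^2*exp(-2*t)/2 + 2*t*exp(-2*t)]
  [t^2*exp(-2*t) - 3*t*exp(-2*t), -t^2*exp(-2*t) + t*exp(-2*t) + exp(-2*t), -3*t^2*exp(-2*t) + 5*t*exp(-2*t)]
  [-t^2*exp(-2*t)/2 + t*exp(-2*t), t^2*exp(-2*t)/2, 3*t^2*exp(-2*t)/2 - t*exp(-2*t) + exp(-2*t)]

Strategy: write B = P · J · P⁻¹ where J is a Jordan canonical form, so e^{tB} = P · e^{tJ} · P⁻¹, and e^{tJ} can be computed block-by-block.

B has Jordan form
J =
  [-2,  1,  0]
  [ 0, -2,  1]
  [ 0,  0, -2]
(up to reordering of blocks).

Per-block formulas:
  For a 3×3 Jordan block J_3(-2): exp(t · J_3(-2)) = e^(-2t)·(I + t·N + (t^2/2)·N^2), where N is the 3×3 nilpotent shift.

After assembling e^{tJ} and conjugating by P, we get:

e^{tB} =
  [-t^2*exp(-2*t)/2 + exp(-2*t), t^2*exp(-2*t)/2 + t*exp(-2*t), 3*t^2*exp(-2*t)/2 + 2*t*exp(-2*t)]
  [t^2*exp(-2*t) - 3*t*exp(-2*t), -t^2*exp(-2*t) + t*exp(-2*t) + exp(-2*t), -3*t^2*exp(-2*t) + 5*t*exp(-2*t)]
  [-t^2*exp(-2*t)/2 + t*exp(-2*t), t^2*exp(-2*t)/2, 3*t^2*exp(-2*t)/2 - t*exp(-2*t) + exp(-2*t)]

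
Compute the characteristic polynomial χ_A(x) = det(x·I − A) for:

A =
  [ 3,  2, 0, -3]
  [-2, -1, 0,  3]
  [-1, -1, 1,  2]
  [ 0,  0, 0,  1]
x^4 - 4*x^3 + 6*x^2 - 4*x + 1

Expanding det(x·I − A) (e.g. by cofactor expansion or by noting that A is similar to its Jordan form J, which has the same characteristic polynomial as A) gives
  χ_A(x) = x^4 - 4*x^3 + 6*x^2 - 4*x + 1
which factors as (x - 1)^4. The eigenvalues (with algebraic multiplicities) are λ = 1 with multiplicity 4.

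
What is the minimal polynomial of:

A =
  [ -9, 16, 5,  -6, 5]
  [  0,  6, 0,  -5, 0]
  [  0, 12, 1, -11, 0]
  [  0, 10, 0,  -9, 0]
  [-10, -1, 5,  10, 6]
x^4 + 6*x^3 + x^2 - 24*x + 16

The characteristic polynomial is χ_A(x) = (x - 1)^3*(x + 4)^2, so the eigenvalues are known. The minimal polynomial is
  m_A(x) = Π_λ (x − λ)^{k_λ}
where k_λ is the size of the *largest* Jordan block for λ (equivalently, the smallest k with (A − λI)^k v = 0 for every generalised eigenvector v of λ).

  λ = -4: largest Jordan block has size 2, contributing (x + 4)^2
  λ = 1: largest Jordan block has size 2, contributing (x − 1)^2

So m_A(x) = (x - 1)^2*(x + 4)^2 = x^4 + 6*x^3 + x^2 - 24*x + 16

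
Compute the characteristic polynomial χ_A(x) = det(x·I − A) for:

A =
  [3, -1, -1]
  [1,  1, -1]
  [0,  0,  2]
x^3 - 6*x^2 + 12*x - 8

Expanding det(x·I − A) (e.g. by cofactor expansion or by noting that A is similar to its Jordan form J, which has the same characteristic polynomial as A) gives
  χ_A(x) = x^3 - 6*x^2 + 12*x - 8
which factors as (x - 2)^3. The eigenvalues (with algebraic multiplicities) are λ = 2 with multiplicity 3.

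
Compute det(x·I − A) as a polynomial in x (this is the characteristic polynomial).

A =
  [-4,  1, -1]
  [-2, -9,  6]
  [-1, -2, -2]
x^3 + 15*x^2 + 75*x + 125

Expanding det(x·I − A) (e.g. by cofactor expansion or by noting that A is similar to its Jordan form J, which has the same characteristic polynomial as A) gives
  χ_A(x) = x^3 + 15*x^2 + 75*x + 125
which factors as (x + 5)^3. The eigenvalues (with algebraic multiplicities) are λ = -5 with multiplicity 3.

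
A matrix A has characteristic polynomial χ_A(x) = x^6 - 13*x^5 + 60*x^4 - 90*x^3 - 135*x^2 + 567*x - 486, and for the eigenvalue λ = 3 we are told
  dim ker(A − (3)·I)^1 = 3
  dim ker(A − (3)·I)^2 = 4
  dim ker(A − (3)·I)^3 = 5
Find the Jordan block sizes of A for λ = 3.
Block sizes for λ = 3: [3, 1, 1]

From the dimensions of kernels of powers, the number of Jordan blocks of size at least j is d_j − d_{j−1} where d_j = dim ker(N^j) (with d_0 = 0). Computing the differences gives [3, 1, 1].
The number of blocks of size exactly k is (#blocks of size ≥ k) − (#blocks of size ≥ k + 1), so the partition is: 2 block(s) of size 1, 1 block(s) of size 3.
In nonincreasing order the block sizes are [3, 1, 1].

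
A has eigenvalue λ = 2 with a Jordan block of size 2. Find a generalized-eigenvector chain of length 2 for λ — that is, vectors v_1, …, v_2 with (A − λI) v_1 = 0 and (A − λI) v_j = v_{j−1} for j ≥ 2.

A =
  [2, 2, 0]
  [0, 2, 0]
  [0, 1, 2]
A Jordan chain for λ = 2 of length 2:
v_1 = (2, 0, 1)ᵀ
v_2 = (0, 1, 0)ᵀ

Let N = A − (2)·I. We want v_2 with N^2 v_2 = 0 but N^1 v_2 ≠ 0; then v_{j-1} := N · v_j for j = 2, …, 2.

Pick v_2 = (0, 1, 0)ᵀ.
Then v_1 = N · v_2 = (2, 0, 1)ᵀ.

Sanity check: (A − (2)·I) v_1 = (0, 0, 0)ᵀ = 0. ✓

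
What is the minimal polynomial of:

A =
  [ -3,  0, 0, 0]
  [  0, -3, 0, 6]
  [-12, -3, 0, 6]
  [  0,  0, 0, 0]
x^2 + 3*x

The characteristic polynomial is χ_A(x) = x^2*(x + 3)^2, so the eigenvalues are known. The minimal polynomial is
  m_A(x) = Π_λ (x − λ)^{k_λ}
where k_λ is the size of the *largest* Jordan block for λ (equivalently, the smallest k with (A − λI)^k v = 0 for every generalised eigenvector v of λ).

  λ = -3: largest Jordan block has size 1, contributing (x + 3)
  λ = 0: largest Jordan block has size 1, contributing (x − 0)

So m_A(x) = x*(x + 3) = x^2 + 3*x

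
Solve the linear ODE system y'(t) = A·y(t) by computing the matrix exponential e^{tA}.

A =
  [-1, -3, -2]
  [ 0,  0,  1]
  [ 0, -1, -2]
e^{tA} =
  [exp(-t), -t^2*exp(-t)/2 - 3*t*exp(-t), -t^2*exp(-t)/2 - 2*t*exp(-t)]
  [0, t*exp(-t) + exp(-t), t*exp(-t)]
  [0, -t*exp(-t), -t*exp(-t) + exp(-t)]

Strategy: write A = P · J · P⁻¹ where J is a Jordan canonical form, so e^{tA} = P · e^{tJ} · P⁻¹, and e^{tJ} can be computed block-by-block.

A has Jordan form
J =
  [-1,  1,  0]
  [ 0, -1,  1]
  [ 0,  0, -1]
(up to reordering of blocks).

Per-block formulas:
  For a 3×3 Jordan block J_3(-1): exp(t · J_3(-1)) = e^(-1t)·(I + t·N + (t^2/2)·N^2), where N is the 3×3 nilpotent shift.

After assembling e^{tJ} and conjugating by P, we get:

e^{tA} =
  [exp(-t), -t^2*exp(-t)/2 - 3*t*exp(-t), -t^2*exp(-t)/2 - 2*t*exp(-t)]
  [0, t*exp(-t) + exp(-t), t*exp(-t)]
  [0, -t*exp(-t), -t*exp(-t) + exp(-t)]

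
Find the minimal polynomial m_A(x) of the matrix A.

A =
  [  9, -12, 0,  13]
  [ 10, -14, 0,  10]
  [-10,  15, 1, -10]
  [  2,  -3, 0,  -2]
x^3 + 7*x^2 + 8*x - 16

The characteristic polynomial is χ_A(x) = (x - 1)^2*(x + 4)^2, so the eigenvalues are known. The minimal polynomial is
  m_A(x) = Π_λ (x − λ)^{k_λ}
where k_λ is the size of the *largest* Jordan block for λ (equivalently, the smallest k with (A − λI)^k v = 0 for every generalised eigenvector v of λ).

  λ = -4: largest Jordan block has size 2, contributing (x + 4)^2
  λ = 1: largest Jordan block has size 1, contributing (x − 1)

So m_A(x) = (x - 1)*(x + 4)^2 = x^3 + 7*x^2 + 8*x - 16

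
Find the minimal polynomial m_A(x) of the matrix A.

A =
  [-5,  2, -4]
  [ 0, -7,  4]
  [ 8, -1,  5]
x^3 + 7*x^2 + 11*x + 5

The characteristic polynomial is χ_A(x) = (x + 1)^2*(x + 5), so the eigenvalues are known. The minimal polynomial is
  m_A(x) = Π_λ (x − λ)^{k_λ}
where k_λ is the size of the *largest* Jordan block for λ (equivalently, the smallest k with (A − λI)^k v = 0 for every generalised eigenvector v of λ).

  λ = -5: largest Jordan block has size 1, contributing (x + 5)
  λ = -1: largest Jordan block has size 2, contributing (x + 1)^2

So m_A(x) = (x + 1)^2*(x + 5) = x^3 + 7*x^2 + 11*x + 5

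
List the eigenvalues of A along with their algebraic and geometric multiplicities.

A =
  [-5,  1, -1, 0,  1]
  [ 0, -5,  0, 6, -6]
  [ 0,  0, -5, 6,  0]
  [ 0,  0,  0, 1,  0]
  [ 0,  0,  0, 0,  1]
λ = -5: alg = 3, geom = 2; λ = 1: alg = 2, geom = 2

Step 1 — factor the characteristic polynomial to read off the algebraic multiplicities:
  χ_A(x) = (x - 1)^2*(x + 5)^3

Step 2 — compute geometric multiplicities via the rank-nullity identity g(λ) = n − rank(A − λI):
  rank(A − (-5)·I) = 3, so dim ker(A − (-5)·I) = n − 3 = 2
  rank(A − (1)·I) = 3, so dim ker(A − (1)·I) = n − 3 = 2

Summary:
  λ = -5: algebraic multiplicity = 3, geometric multiplicity = 2
  λ = 1: algebraic multiplicity = 2, geometric multiplicity = 2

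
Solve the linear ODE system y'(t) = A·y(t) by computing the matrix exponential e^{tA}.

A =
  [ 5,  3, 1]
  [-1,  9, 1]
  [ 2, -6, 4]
e^{tA} =
  [-t*exp(6*t) + exp(6*t), 3*t*exp(6*t), t*exp(6*t)]
  [-t*exp(6*t), 3*t*exp(6*t) + exp(6*t), t*exp(6*t)]
  [2*t*exp(6*t), -6*t*exp(6*t), -2*t*exp(6*t) + exp(6*t)]

Strategy: write A = P · J · P⁻¹ where J is a Jordan canonical form, so e^{tA} = P · e^{tJ} · P⁻¹, and e^{tJ} can be computed block-by-block.

A has Jordan form
J =
  [6, 1, 0]
  [0, 6, 0]
  [0, 0, 6]
(up to reordering of blocks).

Per-block formulas:
  For a 2×2 Jordan block J_2(6): exp(t · J_2(6)) = e^(6t)·(I + t·N), where N is the 2×2 nilpotent shift.
  For a 1×1 block at λ = 6: exp(t · [6]) = [e^(6t)].

After assembling e^{tJ} and conjugating by P, we get:

e^{tA} =
  [-t*exp(6*t) + exp(6*t), 3*t*exp(6*t), t*exp(6*t)]
  [-t*exp(6*t), 3*t*exp(6*t) + exp(6*t), t*exp(6*t)]
  [2*t*exp(6*t), -6*t*exp(6*t), -2*t*exp(6*t) + exp(6*t)]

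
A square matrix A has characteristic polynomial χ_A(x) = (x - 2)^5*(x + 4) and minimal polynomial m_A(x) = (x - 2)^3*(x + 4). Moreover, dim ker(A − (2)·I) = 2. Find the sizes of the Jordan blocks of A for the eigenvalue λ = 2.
Block sizes for λ = 2: [3, 2]

Step 1 — from the characteristic polynomial, algebraic multiplicity of λ = 2 is 5. From dim ker(A − (2)·I) = 2, there are exactly 2 Jordan blocks for λ = 2.
Step 2 — from the minimal polynomial, the factor (x − 2)^3 tells us the largest block for λ = 2 has size 3.
Step 3 — with total size 5, 2 blocks, and largest block 3, the block sizes (in nonincreasing order) are [3, 2].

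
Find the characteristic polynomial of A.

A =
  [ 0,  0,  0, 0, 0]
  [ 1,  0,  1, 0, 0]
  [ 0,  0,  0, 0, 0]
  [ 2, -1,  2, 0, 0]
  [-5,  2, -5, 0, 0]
x^5

Expanding det(x·I − A) (e.g. by cofactor expansion or by noting that A is similar to its Jordan form J, which has the same characteristic polynomial as A) gives
  χ_A(x) = x^5
which factors as x^5. The eigenvalues (with algebraic multiplicities) are λ = 0 with multiplicity 5.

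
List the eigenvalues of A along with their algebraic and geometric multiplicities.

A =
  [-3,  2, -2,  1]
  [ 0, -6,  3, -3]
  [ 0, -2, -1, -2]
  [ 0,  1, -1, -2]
λ = -3: alg = 4, geom = 2

Step 1 — factor the characteristic polynomial to read off the algebraic multiplicities:
  χ_A(x) = (x + 3)^4

Step 2 — compute geometric multiplicities via the rank-nullity identity g(λ) = n − rank(A − λI):
  rank(A − (-3)·I) = 2, so dim ker(A − (-3)·I) = n − 2 = 2

Summary:
  λ = -3: algebraic multiplicity = 4, geometric multiplicity = 2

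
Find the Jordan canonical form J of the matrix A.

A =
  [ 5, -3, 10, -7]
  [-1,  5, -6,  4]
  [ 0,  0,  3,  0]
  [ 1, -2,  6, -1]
J_3(3) ⊕ J_1(3)

The characteristic polynomial is
  det(x·I − A) = x^4 - 12*x^3 + 54*x^2 - 108*x + 81 = (x - 3)^4

Eigenvalues and multiplicities (the geometric multiplicity of λ is n − rank(A − λI), which equals the number of Jordan blocks for λ):
  λ = 3: algebraic multiplicity = 4, geometric multiplicity = 2

Determining the block sizes for each eigenvalue:
  λ = 3: with am = 4 and gm = 2, the partition is not yet determined (e.g. several partitions of 4 into 2 parts exist). Let N = A − (3)·I. Computing rank(N^1) = 2, rank(N^2) = 1, rank(N^3) = 0; the number of blocks of size ≥ j is rank(N^{j−1}) − rank(N^j), giving [2, 1, 1]. So we have 1 block(s) of size 3, 1 block(s) of size 1 → block sizes [3, 1]

Assembling the blocks gives a Jordan form
J =
  [3, 1, 0, 0]
  [0, 3, 1, 0]
  [0, 0, 3, 0]
  [0, 0, 0, 3]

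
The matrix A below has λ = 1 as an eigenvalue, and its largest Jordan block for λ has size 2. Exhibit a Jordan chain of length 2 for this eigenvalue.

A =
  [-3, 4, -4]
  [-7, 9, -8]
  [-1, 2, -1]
A Jordan chain for λ = 1 of length 2:
v_1 = (0, 1, 1)ᵀ
v_2 = (1, 1, 0)ᵀ

Let N = A − (1)·I. We want v_2 with N^2 v_2 = 0 but N^1 v_2 ≠ 0; then v_{j-1} := N · v_j for j = 2, …, 2.

Pick v_2 = (1, 1, 0)ᵀ.
Then v_1 = N · v_2 = (0, 1, 1)ᵀ.

Sanity check: (A − (1)·I) v_1 = (0, 0, 0)ᵀ = 0. ✓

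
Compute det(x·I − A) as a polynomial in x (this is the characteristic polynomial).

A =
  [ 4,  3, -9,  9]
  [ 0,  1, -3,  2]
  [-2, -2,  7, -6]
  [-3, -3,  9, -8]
x^4 - 4*x^3 + 6*x^2 - 4*x + 1

Expanding det(x·I − A) (e.g. by cofactor expansion or by noting that A is similar to its Jordan form J, which has the same characteristic polynomial as A) gives
  χ_A(x) = x^4 - 4*x^3 + 6*x^2 - 4*x + 1
which factors as (x - 1)^4. The eigenvalues (with algebraic multiplicities) are λ = 1 with multiplicity 4.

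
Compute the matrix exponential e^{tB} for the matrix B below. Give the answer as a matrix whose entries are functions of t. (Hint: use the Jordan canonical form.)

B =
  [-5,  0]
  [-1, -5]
e^{tB} =
  [exp(-5*t), 0]
  [-t*exp(-5*t), exp(-5*t)]

Strategy: write B = P · J · P⁻¹ where J is a Jordan canonical form, so e^{tB} = P · e^{tJ} · P⁻¹, and e^{tJ} can be computed block-by-block.

B has Jordan form
J =
  [-5,  1]
  [ 0, -5]
(up to reordering of blocks).

Per-block formulas:
  For a 2×2 Jordan block J_2(-5): exp(t · J_2(-5)) = e^(-5t)·(I + t·N), where N is the 2×2 nilpotent shift.

After assembling e^{tJ} and conjugating by P, we get:

e^{tB} =
  [exp(-5*t), 0]
  [-t*exp(-5*t), exp(-5*t)]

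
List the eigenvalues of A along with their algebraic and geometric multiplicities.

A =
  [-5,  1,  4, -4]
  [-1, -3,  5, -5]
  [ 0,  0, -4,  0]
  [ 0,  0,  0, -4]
λ = -4: alg = 4, geom = 2

Step 1 — factor the characteristic polynomial to read off the algebraic multiplicities:
  χ_A(x) = (x + 4)^4

Step 2 — compute geometric multiplicities via the rank-nullity identity g(λ) = n − rank(A − λI):
  rank(A − (-4)·I) = 2, so dim ker(A − (-4)·I) = n − 2 = 2

Summary:
  λ = -4: algebraic multiplicity = 4, geometric multiplicity = 2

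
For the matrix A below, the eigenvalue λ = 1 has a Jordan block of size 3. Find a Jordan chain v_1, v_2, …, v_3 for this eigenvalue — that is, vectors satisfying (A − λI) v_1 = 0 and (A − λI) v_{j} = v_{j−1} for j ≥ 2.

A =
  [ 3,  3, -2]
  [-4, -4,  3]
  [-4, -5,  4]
A Jordan chain for λ = 1 of length 3:
v_1 = (1, -2, -2)ᵀ
v_2 = (3, -5, -5)ᵀ
v_3 = (0, 1, 0)ᵀ

Let N = A − (1)·I. We want v_3 with N^3 v_3 = 0 but N^2 v_3 ≠ 0; then v_{j-1} := N · v_j for j = 3, …, 2.

Pick v_3 = (0, 1, 0)ᵀ.
Then v_2 = N · v_3 = (3, -5, -5)ᵀ.
Then v_1 = N · v_2 = (1, -2, -2)ᵀ.

Sanity check: (A − (1)·I) v_1 = (0, 0, 0)ᵀ = 0. ✓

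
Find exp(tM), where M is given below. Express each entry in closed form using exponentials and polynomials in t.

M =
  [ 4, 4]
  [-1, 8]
e^{tM} =
  [-2*t*exp(6*t) + exp(6*t), 4*t*exp(6*t)]
  [-t*exp(6*t), 2*t*exp(6*t) + exp(6*t)]

Strategy: write M = P · J · P⁻¹ where J is a Jordan canonical form, so e^{tM} = P · e^{tJ} · P⁻¹, and e^{tJ} can be computed block-by-block.

M has Jordan form
J =
  [6, 1]
  [0, 6]
(up to reordering of blocks).

Per-block formulas:
  For a 2×2 Jordan block J_2(6): exp(t · J_2(6)) = e^(6t)·(I + t·N), where N is the 2×2 nilpotent shift.

After assembling e^{tJ} and conjugating by P, we get:

e^{tM} =
  [-2*t*exp(6*t) + exp(6*t), 4*t*exp(6*t)]
  [-t*exp(6*t), 2*t*exp(6*t) + exp(6*t)]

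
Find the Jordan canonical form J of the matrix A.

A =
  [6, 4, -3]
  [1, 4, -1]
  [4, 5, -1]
J_3(3)

The characteristic polynomial is
  det(x·I − A) = x^3 - 9*x^2 + 27*x - 27 = (x - 3)^3

Eigenvalues and multiplicities (the geometric multiplicity of λ is n − rank(A − λI), which equals the number of Jordan blocks for λ):
  λ = 3: algebraic multiplicity = 3, geometric multiplicity = 1

Determining the block sizes for each eigenvalue:
  λ = 3: one block (gm = 1), so the single block has size am = 3 → block sizes [3]

Assembling the blocks gives a Jordan form
J =
  [3, 1, 0]
  [0, 3, 1]
  [0, 0, 3]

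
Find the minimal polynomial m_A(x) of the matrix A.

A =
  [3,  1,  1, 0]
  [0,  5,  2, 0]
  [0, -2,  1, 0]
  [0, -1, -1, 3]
x^2 - 6*x + 9

The characteristic polynomial is χ_A(x) = (x - 3)^4, so the eigenvalues are known. The minimal polynomial is
  m_A(x) = Π_λ (x − λ)^{k_λ}
where k_λ is the size of the *largest* Jordan block for λ (equivalently, the smallest k with (A − λI)^k v = 0 for every generalised eigenvector v of λ).

  λ = 3: largest Jordan block has size 2, contributing (x − 3)^2

So m_A(x) = (x - 3)^2 = x^2 - 6*x + 9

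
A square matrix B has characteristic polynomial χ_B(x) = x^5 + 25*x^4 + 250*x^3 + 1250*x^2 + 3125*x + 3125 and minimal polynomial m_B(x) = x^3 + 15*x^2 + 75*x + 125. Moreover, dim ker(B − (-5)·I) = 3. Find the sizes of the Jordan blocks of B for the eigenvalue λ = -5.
Block sizes for λ = -5: [3, 1, 1]

Step 1 — from the characteristic polynomial, algebraic multiplicity of λ = -5 is 5. From dim ker(B − (-5)·I) = 3, there are exactly 3 Jordan blocks for λ = -5.
Step 2 — from the minimal polynomial, the factor (x + 5)^3 tells us the largest block for λ = -5 has size 3.
Step 3 — with total size 5, 3 blocks, and largest block 3, the block sizes (in nonincreasing order) are [3, 1, 1].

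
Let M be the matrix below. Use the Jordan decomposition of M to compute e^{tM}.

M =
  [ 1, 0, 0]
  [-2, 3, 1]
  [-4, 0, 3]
e^{tM} =
  [exp(t), 0, 0]
  [-2*t*exp(3*t), exp(3*t), t*exp(3*t)]
  [-2*exp(3*t) + 2*exp(t), 0, exp(3*t)]

Strategy: write M = P · J · P⁻¹ where J is a Jordan canonical form, so e^{tM} = P · e^{tJ} · P⁻¹, and e^{tJ} can be computed block-by-block.

M has Jordan form
J =
  [1, 0, 0]
  [0, 3, 1]
  [0, 0, 3]
(up to reordering of blocks).

Per-block formulas:
  For a 2×2 Jordan block J_2(3): exp(t · J_2(3)) = e^(3t)·(I + t·N), where N is the 2×2 nilpotent shift.
  For a 1×1 block at λ = 1: exp(t · [1]) = [e^(1t)].

After assembling e^{tJ} and conjugating by P, we get:

e^{tM} =
  [exp(t), 0, 0]
  [-2*t*exp(3*t), exp(3*t), t*exp(3*t)]
  [-2*exp(3*t) + 2*exp(t), 0, exp(3*t)]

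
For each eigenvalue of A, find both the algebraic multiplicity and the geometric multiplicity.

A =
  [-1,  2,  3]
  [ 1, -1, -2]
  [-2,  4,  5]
λ = 1: alg = 3, geom = 1

Step 1 — factor the characteristic polynomial to read off the algebraic multiplicities:
  χ_A(x) = (x - 1)^3

Step 2 — compute geometric multiplicities via the rank-nullity identity g(λ) = n − rank(A − λI):
  rank(A − (1)·I) = 2, so dim ker(A − (1)·I) = n − 2 = 1

Summary:
  λ = 1: algebraic multiplicity = 3, geometric multiplicity = 1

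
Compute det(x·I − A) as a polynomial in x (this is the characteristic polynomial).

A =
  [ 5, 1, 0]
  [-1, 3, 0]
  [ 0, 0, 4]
x^3 - 12*x^2 + 48*x - 64

Expanding det(x·I − A) (e.g. by cofactor expansion or by noting that A is similar to its Jordan form J, which has the same characteristic polynomial as A) gives
  χ_A(x) = x^3 - 12*x^2 + 48*x - 64
which factors as (x - 4)^3. The eigenvalues (with algebraic multiplicities) are λ = 4 with multiplicity 3.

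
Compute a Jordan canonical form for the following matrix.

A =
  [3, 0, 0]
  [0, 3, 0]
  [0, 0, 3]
J_1(3) ⊕ J_1(3) ⊕ J_1(3)

The characteristic polynomial is
  det(x·I − A) = x^3 - 9*x^2 + 27*x - 27 = (x - 3)^3

Eigenvalues and multiplicities (the geometric multiplicity of λ is n − rank(A − λI), which equals the number of Jordan blocks for λ):
  λ = 3: algebraic multiplicity = 3, geometric multiplicity = 3

Determining the block sizes for each eigenvalue:
  λ = 3: gm = am = 3, so every block has size 1 → block sizes [1, 1, 1]

Assembling the blocks gives a Jordan form
J =
  [3, 0, 0]
  [0, 3, 0]
  [0, 0, 3]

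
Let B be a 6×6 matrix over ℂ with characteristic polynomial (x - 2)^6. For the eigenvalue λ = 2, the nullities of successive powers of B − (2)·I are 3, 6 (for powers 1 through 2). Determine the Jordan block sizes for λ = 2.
Block sizes for λ = 2: [2, 2, 2]

From the dimensions of kernels of powers, the number of Jordan blocks of size at least j is d_j − d_{j−1} where d_j = dim ker(N^j) (with d_0 = 0). Computing the differences gives [3, 3].
The number of blocks of size exactly k is (#blocks of size ≥ k) − (#blocks of size ≥ k + 1), so the partition is: 3 block(s) of size 2.
In nonincreasing order the block sizes are [2, 2, 2].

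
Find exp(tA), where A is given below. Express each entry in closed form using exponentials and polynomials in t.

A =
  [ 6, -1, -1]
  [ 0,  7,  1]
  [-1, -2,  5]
e^{tA} =
  [t^2*exp(6*t)/2 + exp(6*t), t^2*exp(6*t)/2 - t*exp(6*t), -t*exp(6*t)]
  [-t^2*exp(6*t)/2, -t^2*exp(6*t)/2 + t*exp(6*t) + exp(6*t), t*exp(6*t)]
  [t^2*exp(6*t)/2 - t*exp(6*t), t^2*exp(6*t)/2 - 2*t*exp(6*t), -t*exp(6*t) + exp(6*t)]

Strategy: write A = P · J · P⁻¹ where J is a Jordan canonical form, so e^{tA} = P · e^{tJ} · P⁻¹, and e^{tJ} can be computed block-by-block.

A has Jordan form
J =
  [6, 1, 0]
  [0, 6, 1]
  [0, 0, 6]
(up to reordering of blocks).

Per-block formulas:
  For a 3×3 Jordan block J_3(6): exp(t · J_3(6)) = e^(6t)·(I + t·N + (t^2/2)·N^2), where N is the 3×3 nilpotent shift.

After assembling e^{tJ} and conjugating by P, we get:

e^{tA} =
  [t^2*exp(6*t)/2 + exp(6*t), t^2*exp(6*t)/2 - t*exp(6*t), -t*exp(6*t)]
  [-t^2*exp(6*t)/2, -t^2*exp(6*t)/2 + t*exp(6*t) + exp(6*t), t*exp(6*t)]
  [t^2*exp(6*t)/2 - t*exp(6*t), t^2*exp(6*t)/2 - 2*t*exp(6*t), -t*exp(6*t) + exp(6*t)]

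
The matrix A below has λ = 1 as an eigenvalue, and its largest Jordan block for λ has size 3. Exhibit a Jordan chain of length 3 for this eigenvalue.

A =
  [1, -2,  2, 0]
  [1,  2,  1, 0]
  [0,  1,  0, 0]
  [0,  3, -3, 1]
A Jordan chain for λ = 1 of length 3:
v_1 = (-2, 1, 1, 3)ᵀ
v_2 = (0, 1, 0, 0)ᵀ
v_3 = (1, 0, 0, 0)ᵀ

Let N = A − (1)·I. We want v_3 with N^3 v_3 = 0 but N^2 v_3 ≠ 0; then v_{j-1} := N · v_j for j = 3, …, 2.

Pick v_3 = (1, 0, 0, 0)ᵀ.
Then v_2 = N · v_3 = (0, 1, 0, 0)ᵀ.
Then v_1 = N · v_2 = (-2, 1, 1, 3)ᵀ.

Sanity check: (A − (1)·I) v_1 = (0, 0, 0, 0)ᵀ = 0. ✓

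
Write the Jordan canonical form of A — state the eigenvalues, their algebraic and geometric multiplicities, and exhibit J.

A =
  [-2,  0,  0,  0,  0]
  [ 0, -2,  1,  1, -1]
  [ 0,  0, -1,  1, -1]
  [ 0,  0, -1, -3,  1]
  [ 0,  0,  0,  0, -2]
J_2(-2) ⊕ J_1(-2) ⊕ J_1(-2) ⊕ J_1(-2)

The characteristic polynomial is
  det(x·I − A) = x^5 + 10*x^4 + 40*x^3 + 80*x^2 + 80*x + 32 = (x + 2)^5

Eigenvalues and multiplicities (the geometric multiplicity of λ is n − rank(A − λI), which equals the number of Jordan blocks for λ):
  λ = -2: algebraic multiplicity = 5, geometric multiplicity = 4

Determining the block sizes for each eigenvalue:
  λ = -2: 4 blocks summing to 5 forces exactly one block of size 2 and the rest size 1 → block sizes [2, 1, 1, 1]

Assembling the blocks gives a Jordan form
J =
  [-2,  1,  0,  0,  0]
  [ 0, -2,  0,  0,  0]
  [ 0,  0, -2,  0,  0]
  [ 0,  0,  0, -2,  0]
  [ 0,  0,  0,  0, -2]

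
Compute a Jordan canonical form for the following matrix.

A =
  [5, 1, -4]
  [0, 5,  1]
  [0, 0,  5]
J_3(5)

The characteristic polynomial is
  det(x·I − A) = x^3 - 15*x^2 + 75*x - 125 = (x - 5)^3

Eigenvalues and multiplicities (the geometric multiplicity of λ is n − rank(A − λI), which equals the number of Jordan blocks for λ):
  λ = 5: algebraic multiplicity = 3, geometric multiplicity = 1

Determining the block sizes for each eigenvalue:
  λ = 5: one block (gm = 1), so the single block has size am = 3 → block sizes [3]

Assembling the blocks gives a Jordan form
J =
  [5, 1, 0]
  [0, 5, 1]
  [0, 0, 5]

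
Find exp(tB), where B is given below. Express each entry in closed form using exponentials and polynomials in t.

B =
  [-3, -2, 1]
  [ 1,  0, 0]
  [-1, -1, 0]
e^{tB} =
  [t^2*exp(-t)/2 - 2*t*exp(-t) + exp(-t), t^2*exp(-t)/2 - 2*t*exp(-t), -t^2*exp(-t)/2 + t*exp(-t)]
  [-t^2*exp(-t)/2 + t*exp(-t), -t^2*exp(-t)/2 + t*exp(-t) + exp(-t), t^2*exp(-t)/2]
  [-t*exp(-t), -t*exp(-t), t*exp(-t) + exp(-t)]

Strategy: write B = P · J · P⁻¹ where J is a Jordan canonical form, so e^{tB} = P · e^{tJ} · P⁻¹, and e^{tJ} can be computed block-by-block.

B has Jordan form
J =
  [-1,  1,  0]
  [ 0, -1,  1]
  [ 0,  0, -1]
(up to reordering of blocks).

Per-block formulas:
  For a 3×3 Jordan block J_3(-1): exp(t · J_3(-1)) = e^(-1t)·(I + t·N + (t^2/2)·N^2), where N is the 3×3 nilpotent shift.

After assembling e^{tJ} and conjugating by P, we get:

e^{tB} =
  [t^2*exp(-t)/2 - 2*t*exp(-t) + exp(-t), t^2*exp(-t)/2 - 2*t*exp(-t), -t^2*exp(-t)/2 + t*exp(-t)]
  [-t^2*exp(-t)/2 + t*exp(-t), -t^2*exp(-t)/2 + t*exp(-t) + exp(-t), t^2*exp(-t)/2]
  [-t*exp(-t), -t*exp(-t), t*exp(-t) + exp(-t)]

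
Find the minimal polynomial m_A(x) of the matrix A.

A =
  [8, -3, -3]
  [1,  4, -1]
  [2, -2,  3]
x^2 - 10*x + 25

The characteristic polynomial is χ_A(x) = (x - 5)^3, so the eigenvalues are known. The minimal polynomial is
  m_A(x) = Π_λ (x − λ)^{k_λ}
where k_λ is the size of the *largest* Jordan block for λ (equivalently, the smallest k with (A − λI)^k v = 0 for every generalised eigenvector v of λ).

  λ = 5: largest Jordan block has size 2, contributing (x − 5)^2

So m_A(x) = (x - 5)^2 = x^2 - 10*x + 25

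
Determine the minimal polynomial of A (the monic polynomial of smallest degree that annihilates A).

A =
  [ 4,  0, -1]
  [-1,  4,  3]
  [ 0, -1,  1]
x^3 - 9*x^2 + 27*x - 27

The characteristic polynomial is χ_A(x) = (x - 3)^3, so the eigenvalues are known. The minimal polynomial is
  m_A(x) = Π_λ (x − λ)^{k_λ}
where k_λ is the size of the *largest* Jordan block for λ (equivalently, the smallest k with (A − λI)^k v = 0 for every generalised eigenvector v of λ).

  λ = 3: largest Jordan block has size 3, contributing (x − 3)^3

So m_A(x) = (x - 3)^3 = x^3 - 9*x^2 + 27*x - 27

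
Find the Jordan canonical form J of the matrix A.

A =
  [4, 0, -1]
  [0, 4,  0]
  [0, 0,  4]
J_2(4) ⊕ J_1(4)

The characteristic polynomial is
  det(x·I − A) = x^3 - 12*x^2 + 48*x - 64 = (x - 4)^3

Eigenvalues and multiplicities (the geometric multiplicity of λ is n − rank(A − λI), which equals the number of Jordan blocks for λ):
  λ = 4: algebraic multiplicity = 3, geometric multiplicity = 2

Determining the block sizes for each eigenvalue:
  λ = 4: 2 blocks summing to 3 forces exactly one block of size 2 and the rest size 1 → block sizes [2, 1]

Assembling the blocks gives a Jordan form
J =
  [4, 1, 0]
  [0, 4, 0]
  [0, 0, 4]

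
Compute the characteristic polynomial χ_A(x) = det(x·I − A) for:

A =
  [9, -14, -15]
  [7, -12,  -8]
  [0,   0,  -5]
x^3 + 8*x^2 + 5*x - 50

Expanding det(x·I − A) (e.g. by cofactor expansion or by noting that A is similar to its Jordan form J, which has the same characteristic polynomial as A) gives
  χ_A(x) = x^3 + 8*x^2 + 5*x - 50
which factors as (x - 2)*(x + 5)^2. The eigenvalues (with algebraic multiplicities) are λ = -5 with multiplicity 2, λ = 2 with multiplicity 1.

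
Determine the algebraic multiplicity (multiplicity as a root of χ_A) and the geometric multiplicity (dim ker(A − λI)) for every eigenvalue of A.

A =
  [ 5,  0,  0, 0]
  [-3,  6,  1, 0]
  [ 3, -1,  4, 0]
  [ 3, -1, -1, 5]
λ = 5: alg = 4, geom = 3

Step 1 — factor the characteristic polynomial to read off the algebraic multiplicities:
  χ_A(x) = (x - 5)^4

Step 2 — compute geometric multiplicities via the rank-nullity identity g(λ) = n − rank(A − λI):
  rank(A − (5)·I) = 1, so dim ker(A − (5)·I) = n − 1 = 3

Summary:
  λ = 5: algebraic multiplicity = 4, geometric multiplicity = 3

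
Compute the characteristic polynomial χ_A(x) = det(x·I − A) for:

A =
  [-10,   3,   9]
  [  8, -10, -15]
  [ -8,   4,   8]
x^3 + 12*x^2 + 48*x + 64

Expanding det(x·I − A) (e.g. by cofactor expansion or by noting that A is similar to its Jordan form J, which has the same characteristic polynomial as A) gives
  χ_A(x) = x^3 + 12*x^2 + 48*x + 64
which factors as (x + 4)^3. The eigenvalues (with algebraic multiplicities) are λ = -4 with multiplicity 3.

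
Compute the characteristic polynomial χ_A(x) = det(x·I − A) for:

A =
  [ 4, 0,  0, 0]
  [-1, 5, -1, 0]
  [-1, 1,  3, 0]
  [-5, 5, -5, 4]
x^4 - 16*x^3 + 96*x^2 - 256*x + 256

Expanding det(x·I − A) (e.g. by cofactor expansion or by noting that A is similar to its Jordan form J, which has the same characteristic polynomial as A) gives
  χ_A(x) = x^4 - 16*x^3 + 96*x^2 - 256*x + 256
which factors as (x - 4)^4. The eigenvalues (with algebraic multiplicities) are λ = 4 with multiplicity 4.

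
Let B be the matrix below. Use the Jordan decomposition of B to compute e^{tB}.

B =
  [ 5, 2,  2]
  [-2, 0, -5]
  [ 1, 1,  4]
e^{tB} =
  [t^2*exp(3*t) + 2*t*exp(3*t) + exp(3*t), 2*t*exp(3*t), -2*t^2*exp(3*t) + 2*t*exp(3*t)]
  [-3*t^2*exp(3*t)/2 - 2*t*exp(3*t), -3*t*exp(3*t) + exp(3*t), 3*t^2*exp(3*t) - 5*t*exp(3*t)]
  [t^2*exp(3*t)/2 + t*exp(3*t), t*exp(3*t), -t^2*exp(3*t) + t*exp(3*t) + exp(3*t)]

Strategy: write B = P · J · P⁻¹ where J is a Jordan canonical form, so e^{tB} = P · e^{tJ} · P⁻¹, and e^{tJ} can be computed block-by-block.

B has Jordan form
J =
  [3, 1, 0]
  [0, 3, 1]
  [0, 0, 3]
(up to reordering of blocks).

Per-block formulas:
  For a 3×3 Jordan block J_3(3): exp(t · J_3(3)) = e^(3t)·(I + t·N + (t^2/2)·N^2), where N is the 3×3 nilpotent shift.

After assembling e^{tJ} and conjugating by P, we get:

e^{tB} =
  [t^2*exp(3*t) + 2*t*exp(3*t) + exp(3*t), 2*t*exp(3*t), -2*t^2*exp(3*t) + 2*t*exp(3*t)]
  [-3*t^2*exp(3*t)/2 - 2*t*exp(3*t), -3*t*exp(3*t) + exp(3*t), 3*t^2*exp(3*t) - 5*t*exp(3*t)]
  [t^2*exp(3*t)/2 + t*exp(3*t), t*exp(3*t), -t^2*exp(3*t) + t*exp(3*t) + exp(3*t)]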